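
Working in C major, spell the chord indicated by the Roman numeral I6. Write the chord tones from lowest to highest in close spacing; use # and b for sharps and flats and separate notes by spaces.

The numeral's case and figure indicate a major triad. In C major its root, the tonic, is C.
Stacking thirds from C gives C-E-G.
With the 6 figure the chord is in first inversion; from the bass E upward in close position it reads E-G-C.

E G C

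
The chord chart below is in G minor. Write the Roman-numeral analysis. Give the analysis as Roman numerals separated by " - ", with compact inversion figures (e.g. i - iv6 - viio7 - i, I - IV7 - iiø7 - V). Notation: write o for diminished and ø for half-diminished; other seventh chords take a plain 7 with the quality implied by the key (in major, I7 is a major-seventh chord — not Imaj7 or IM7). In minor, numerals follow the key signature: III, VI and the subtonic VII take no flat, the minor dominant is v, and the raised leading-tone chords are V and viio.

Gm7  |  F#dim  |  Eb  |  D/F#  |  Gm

i7 - viio - VI - V6 - i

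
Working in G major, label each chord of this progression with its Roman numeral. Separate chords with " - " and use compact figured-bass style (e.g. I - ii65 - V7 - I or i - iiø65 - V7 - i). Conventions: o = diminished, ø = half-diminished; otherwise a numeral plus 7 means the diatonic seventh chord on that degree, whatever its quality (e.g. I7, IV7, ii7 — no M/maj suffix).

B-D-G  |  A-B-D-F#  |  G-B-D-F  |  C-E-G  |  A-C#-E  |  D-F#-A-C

I6 - iii42 - V7/IV - IV - V/V - V7

B-D-G: major triad on G = scale degree 1 → I6.
A-B-D-F#: root B is the mediant; minor seventh chord there is iii42.
G-B-D-F: a dominant seventh chord on G, the applied dominant of IV → V7/IV.
C-E-G: root C is the subdominant; major triad there is IV.
A-C#-E: chromatic; A is V of V, so V/V.
D-F#-A-C: dominant seventh chord on D = scale degree 5 → V7.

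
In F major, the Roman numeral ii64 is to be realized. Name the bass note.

D

ii in F major has root G; the chord is G-Bb-D.
The figure 64 means second inversion — the fifth is in the bass.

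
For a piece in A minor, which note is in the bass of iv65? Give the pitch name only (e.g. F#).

F

iv in A minor has root D; the chord is D-F-A-C.
The figure 65 means first inversion — the third is in the bass.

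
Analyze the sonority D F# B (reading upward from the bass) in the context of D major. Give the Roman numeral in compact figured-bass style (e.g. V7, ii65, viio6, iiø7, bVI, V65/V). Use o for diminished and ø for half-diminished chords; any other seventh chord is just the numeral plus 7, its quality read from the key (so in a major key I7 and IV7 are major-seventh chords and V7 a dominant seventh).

vi6

Stacked in thirds the chord is B-D-F#: a minor triad on B.
In D major, B is the submediant; the diatonic minor triad there is vi.
With D in the bass the chord is in first inversion, so the figured bass is 6.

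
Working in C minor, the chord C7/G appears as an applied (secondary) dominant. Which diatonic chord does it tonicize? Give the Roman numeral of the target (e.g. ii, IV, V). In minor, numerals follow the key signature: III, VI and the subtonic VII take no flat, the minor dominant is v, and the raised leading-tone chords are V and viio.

iv

The chord is a dominant seventh chord on C.
A dominant resolves down a perfect fifth: C → F. In C minor, F is scale degree 4, i.e. iv.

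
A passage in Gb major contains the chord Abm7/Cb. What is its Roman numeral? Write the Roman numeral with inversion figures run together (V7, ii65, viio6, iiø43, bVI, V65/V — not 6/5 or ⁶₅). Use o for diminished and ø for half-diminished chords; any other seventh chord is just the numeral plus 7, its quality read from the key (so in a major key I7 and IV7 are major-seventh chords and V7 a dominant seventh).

ii65

Stacked in thirds the chord is Ab-Cb-Eb-Gb: a minor seventh chord on Ab.
In Gb major, Ab is the supertonic; the diatonic minor seventh chord there is ii7.
With Cb in the bass the chord is in first inversion, so the figured bass is 65.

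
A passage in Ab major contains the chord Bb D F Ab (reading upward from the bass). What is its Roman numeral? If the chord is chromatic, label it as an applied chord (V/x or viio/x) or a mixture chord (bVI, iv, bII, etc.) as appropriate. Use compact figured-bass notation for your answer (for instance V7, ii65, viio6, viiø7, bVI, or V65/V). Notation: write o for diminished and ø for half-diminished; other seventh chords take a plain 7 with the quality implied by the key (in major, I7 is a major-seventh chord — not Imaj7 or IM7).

V7/V

The pitches Bb-D-F-Ab form a dominant seventh chord rooted on Bb.
Bb is not a diatonic chord root with this quality in Ab major, but it lies a perfect fifth above Eb (V), so the chord functions as an applied dominant of V.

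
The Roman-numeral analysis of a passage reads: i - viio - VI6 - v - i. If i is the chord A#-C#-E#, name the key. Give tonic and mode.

i is given as A#-C#-E# — a minor triad with root A#.
If A# is scale degree 1 and the mode makes that degree carry a minor triad, the tonic is A# and the mode is minor.

A# minor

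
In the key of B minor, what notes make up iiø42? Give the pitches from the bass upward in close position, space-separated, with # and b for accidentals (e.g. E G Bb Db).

In B minor, scale degree 2 is C#, and the diatonic chord built there is a half-diminished seventh chord.
That chord is spelled C#-E-G-B.
With the 42 figure the chord is in third inversion; from the bass B upward in close position it reads B-C#-E-G.

B C# E G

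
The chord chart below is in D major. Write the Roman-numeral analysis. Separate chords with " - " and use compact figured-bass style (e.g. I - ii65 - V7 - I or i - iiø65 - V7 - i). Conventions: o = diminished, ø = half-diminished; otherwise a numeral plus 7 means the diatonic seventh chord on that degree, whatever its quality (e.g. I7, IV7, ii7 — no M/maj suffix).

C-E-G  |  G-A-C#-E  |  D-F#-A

bVII - V42 - I

C-E-G: C with this quality isn't in the key; it's bVII, borrowed from the parallel minor.
G-A-C#-E has root A, degree 5 in D major, so V42.
D-F#-A: major triad on D = scale degree 1 → I.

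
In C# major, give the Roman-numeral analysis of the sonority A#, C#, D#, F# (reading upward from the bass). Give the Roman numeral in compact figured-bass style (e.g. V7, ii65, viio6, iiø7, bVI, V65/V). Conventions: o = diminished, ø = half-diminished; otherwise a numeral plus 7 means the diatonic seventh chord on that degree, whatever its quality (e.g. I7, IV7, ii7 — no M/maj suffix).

ii43

Stacked in thirds the chord is D#-F#-A#-C#: a minor seventh chord on D#.
In C# major, D# is the supertonic; the diatonic minor seventh chord there is ii7.
With A# in the bass the chord is in second inversion, so the figured bass is 43.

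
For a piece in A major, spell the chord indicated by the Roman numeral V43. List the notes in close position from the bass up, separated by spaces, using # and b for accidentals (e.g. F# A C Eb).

B D E G#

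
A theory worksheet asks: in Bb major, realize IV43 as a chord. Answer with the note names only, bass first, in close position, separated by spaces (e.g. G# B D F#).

Bb D Eb G

The numeral's case and figure indicate a major seventh chord. In Bb major its root, the fourth degree, is Eb.
That chord is spelled Eb-G-Bb-D.
With the 43 figure the chord is in second inversion; from the bass Bb upward in close position it reads Bb-D-Eb-G.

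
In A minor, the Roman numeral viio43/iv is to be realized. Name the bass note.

G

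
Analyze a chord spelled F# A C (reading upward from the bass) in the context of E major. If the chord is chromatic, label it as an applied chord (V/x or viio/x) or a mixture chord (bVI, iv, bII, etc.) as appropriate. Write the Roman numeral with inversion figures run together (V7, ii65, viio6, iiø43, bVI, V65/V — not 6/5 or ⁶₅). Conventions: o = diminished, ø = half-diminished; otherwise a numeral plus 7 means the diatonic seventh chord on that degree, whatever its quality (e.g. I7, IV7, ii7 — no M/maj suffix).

iio

The pitches F#-A-C form a diminished triad rooted on F#.
F# is the second degree of E major. This is the diminished supertonic triad, borrowed from the parallel minor.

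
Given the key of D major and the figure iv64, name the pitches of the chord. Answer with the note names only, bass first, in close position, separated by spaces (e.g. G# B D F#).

Scale degree 4 in D major is G; here the chord built on it is altered to a minor triad. iv64 is the minor subdominant, borrowed from the parallel minor.
So the chord is G-Bb-D, a minor triad.
The figured bass 64 indicates second inversion, placing the fifth (D) in the bass: D-G-Bb.

D G Bb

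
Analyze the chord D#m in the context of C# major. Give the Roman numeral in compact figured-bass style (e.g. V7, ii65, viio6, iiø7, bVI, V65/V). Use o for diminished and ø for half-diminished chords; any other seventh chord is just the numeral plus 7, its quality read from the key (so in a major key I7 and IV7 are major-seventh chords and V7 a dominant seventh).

Stacked in thirds the chord is D#-F#-A#: a minor triad on D#.
D# is scale degree 2 in C# major, and a minor triad on that degree is written ii.

ii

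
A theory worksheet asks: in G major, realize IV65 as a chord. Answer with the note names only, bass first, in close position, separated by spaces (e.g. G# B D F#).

E G B C

In G major, scale degree 4 is C, and the diatonic chord built there is a major seventh chord.
Stacking thirds from C gives C-E-G-B.
With the 65 figure the chord is in first inversion; from the bass E upward in close position it reads E-G-B-C.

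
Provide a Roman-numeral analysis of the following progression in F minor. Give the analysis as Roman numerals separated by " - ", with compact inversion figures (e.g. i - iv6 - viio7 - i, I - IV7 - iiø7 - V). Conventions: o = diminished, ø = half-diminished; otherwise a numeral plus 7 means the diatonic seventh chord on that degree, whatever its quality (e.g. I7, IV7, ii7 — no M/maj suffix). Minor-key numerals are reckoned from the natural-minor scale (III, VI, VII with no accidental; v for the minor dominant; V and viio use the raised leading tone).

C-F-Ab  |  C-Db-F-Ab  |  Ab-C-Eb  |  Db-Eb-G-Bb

i64 - VI42 - III - VII42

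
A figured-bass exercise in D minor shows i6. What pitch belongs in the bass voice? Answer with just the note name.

F

i in D minor has root D; the chord is D-F-A.
The figure 6 means first inversion — the third is in the bass.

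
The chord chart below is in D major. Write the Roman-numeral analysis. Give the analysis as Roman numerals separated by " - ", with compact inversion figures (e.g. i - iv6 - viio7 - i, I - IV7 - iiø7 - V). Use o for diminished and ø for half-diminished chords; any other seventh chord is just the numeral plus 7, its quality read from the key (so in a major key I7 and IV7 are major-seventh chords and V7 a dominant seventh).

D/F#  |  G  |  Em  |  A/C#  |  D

I6 - IV - ii - V6 - I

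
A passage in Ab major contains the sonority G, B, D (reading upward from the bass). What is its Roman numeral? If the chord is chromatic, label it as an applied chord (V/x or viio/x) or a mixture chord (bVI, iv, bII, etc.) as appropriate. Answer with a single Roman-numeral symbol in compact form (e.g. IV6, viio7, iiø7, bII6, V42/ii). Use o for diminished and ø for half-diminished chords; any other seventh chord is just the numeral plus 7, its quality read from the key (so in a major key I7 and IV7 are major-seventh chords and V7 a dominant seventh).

V/iii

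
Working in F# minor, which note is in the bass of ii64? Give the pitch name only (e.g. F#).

D#

ii in F# minor has root G#; the chord is G#-B-D#.
The figure 64 means second inversion — the fifth is in the bass.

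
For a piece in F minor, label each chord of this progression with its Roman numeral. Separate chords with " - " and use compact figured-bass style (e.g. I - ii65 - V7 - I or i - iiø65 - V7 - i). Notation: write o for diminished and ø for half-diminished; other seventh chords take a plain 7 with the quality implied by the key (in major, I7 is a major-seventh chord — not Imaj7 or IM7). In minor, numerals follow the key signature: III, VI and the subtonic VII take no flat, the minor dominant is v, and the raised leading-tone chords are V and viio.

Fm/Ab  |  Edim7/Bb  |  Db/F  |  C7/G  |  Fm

Fm/Ab: minor triad on F = scale degree 1 → i6.
Edim7/Bb has root E, degree 7 in F minor, so viio43.
Db/F: root Db is the submediant; major triad there is VI6.
C7/G has root C, degree 5 in F minor, so V43.
Fm: root F is the tonic; minor triad there is i.

i6 - viio43 - VI6 - V43 - i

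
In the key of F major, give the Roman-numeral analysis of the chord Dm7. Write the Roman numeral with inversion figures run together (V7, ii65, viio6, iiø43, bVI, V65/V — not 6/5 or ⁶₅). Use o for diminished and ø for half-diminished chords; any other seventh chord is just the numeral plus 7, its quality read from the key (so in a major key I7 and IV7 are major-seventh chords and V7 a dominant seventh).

vi7

Stacked in thirds the chord is D-F-A-C: a minor seventh chord on D.
In F major, D is the submediant; the diatonic minor seventh chord there is vi7.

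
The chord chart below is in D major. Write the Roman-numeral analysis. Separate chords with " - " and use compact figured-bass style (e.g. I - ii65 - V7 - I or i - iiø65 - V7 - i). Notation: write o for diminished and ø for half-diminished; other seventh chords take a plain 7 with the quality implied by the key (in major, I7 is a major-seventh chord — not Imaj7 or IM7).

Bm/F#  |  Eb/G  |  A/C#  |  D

vi64 - bII6 - V6 - I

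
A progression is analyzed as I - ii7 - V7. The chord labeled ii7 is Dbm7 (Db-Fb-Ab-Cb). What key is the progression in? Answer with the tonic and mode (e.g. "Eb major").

The chord Dbm7 is a minor seventh chord rooted on Db; its label is ii7.
ii7 on Db implies Db is the supertonic; that puts the tonic at Cb, and the lowercase numeral fits major mode.

Cb major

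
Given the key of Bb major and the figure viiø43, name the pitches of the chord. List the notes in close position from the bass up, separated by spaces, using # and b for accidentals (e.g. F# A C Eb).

In Bb major, the seventh degree is A, and the diatonic chord built there is a half-diminished seventh chord.
Stacking thirds from A gives A-C-Eb-G.
The figured bass 43 indicates second inversion, placing the fifth (Eb) in the bass: Eb-G-A-C.

Eb G A C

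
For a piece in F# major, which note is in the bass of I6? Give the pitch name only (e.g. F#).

A#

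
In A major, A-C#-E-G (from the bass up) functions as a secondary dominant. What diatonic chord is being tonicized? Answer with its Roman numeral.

IV

The chord is a dominant seventh chord on A.
A dominant resolves down a perfect fifth: A → D. In A major, D is scale degree 4, i.e. IV.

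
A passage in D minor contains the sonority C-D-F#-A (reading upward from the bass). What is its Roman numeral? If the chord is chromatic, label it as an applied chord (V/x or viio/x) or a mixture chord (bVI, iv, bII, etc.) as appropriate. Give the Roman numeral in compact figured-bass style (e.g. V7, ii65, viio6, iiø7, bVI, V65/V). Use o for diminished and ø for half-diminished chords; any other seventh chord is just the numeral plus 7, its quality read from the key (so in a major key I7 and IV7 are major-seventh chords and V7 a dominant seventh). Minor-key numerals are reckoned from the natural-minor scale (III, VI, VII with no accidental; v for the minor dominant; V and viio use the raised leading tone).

V42/iv

Stacked in thirds the chord is D-F#-A-C: a dominant seventh chord on D.
D is not a diatonic chord root with this quality in D minor, but it lies a perfect fifth above G (iv), so the chord functions as an applied dominant of iv.
With C in the bass the chord is in third inversion, so the figured bass is 42.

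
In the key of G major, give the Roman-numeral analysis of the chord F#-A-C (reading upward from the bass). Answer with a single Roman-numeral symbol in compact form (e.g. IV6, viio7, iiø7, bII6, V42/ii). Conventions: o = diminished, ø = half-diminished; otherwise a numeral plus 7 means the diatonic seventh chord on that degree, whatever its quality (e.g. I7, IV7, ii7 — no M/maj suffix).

viio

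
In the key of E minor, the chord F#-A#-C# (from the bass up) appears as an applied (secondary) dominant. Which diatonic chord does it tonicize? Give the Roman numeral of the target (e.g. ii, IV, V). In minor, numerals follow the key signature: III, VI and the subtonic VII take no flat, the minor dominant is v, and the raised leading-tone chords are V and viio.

V

The chord is a major triad on F#.
A dominant resolves down a perfect fifth: F# → B. In E minor, B is scale degree 5, i.e. V.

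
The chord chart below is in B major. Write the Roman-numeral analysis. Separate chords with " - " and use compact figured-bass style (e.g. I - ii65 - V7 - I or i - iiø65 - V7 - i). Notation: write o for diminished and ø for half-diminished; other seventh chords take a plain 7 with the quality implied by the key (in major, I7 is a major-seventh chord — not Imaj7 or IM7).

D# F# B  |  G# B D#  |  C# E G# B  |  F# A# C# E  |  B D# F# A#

D#-F#-B has root B, degree 1 in B major, so I6.
G#-B-D# has root G#, degree 6 in B major, so vi.
C#-E-G#-B: root C# is the supertonic; minor seventh chord there is ii7.
F#-A#-C#-E: dominant seventh chord on F# = scale degree 5 → V7.
B-D#-F#-A#: major seventh chord on B = scale degree 1 → I7.

I6 - vi - ii7 - V7 - I7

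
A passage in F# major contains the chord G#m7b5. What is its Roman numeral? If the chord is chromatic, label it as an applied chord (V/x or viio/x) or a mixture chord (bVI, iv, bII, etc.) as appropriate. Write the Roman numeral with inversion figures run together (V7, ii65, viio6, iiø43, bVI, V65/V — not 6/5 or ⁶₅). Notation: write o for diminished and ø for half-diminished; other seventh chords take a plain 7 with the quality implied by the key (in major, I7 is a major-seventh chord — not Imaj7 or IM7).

iiø7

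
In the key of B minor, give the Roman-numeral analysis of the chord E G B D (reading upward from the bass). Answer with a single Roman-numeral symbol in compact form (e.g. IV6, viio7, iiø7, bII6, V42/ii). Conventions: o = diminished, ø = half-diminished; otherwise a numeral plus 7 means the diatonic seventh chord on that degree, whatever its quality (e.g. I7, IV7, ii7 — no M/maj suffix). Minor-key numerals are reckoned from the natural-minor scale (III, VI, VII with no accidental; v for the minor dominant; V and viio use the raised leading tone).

The pitches E-G-B-D form a minor seventh chord rooted on E.
In B minor, E is the subdominant; the diatonic minor seventh chord there is iv7.

iv7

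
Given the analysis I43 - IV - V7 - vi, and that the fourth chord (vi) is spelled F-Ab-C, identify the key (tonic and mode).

Ab major

The anchor chord is a minor triad on F, labeled vi.
Counting down 5 scale steps from F places the tonic on Ab; a minor triad on degree 6 is diatonic only in major.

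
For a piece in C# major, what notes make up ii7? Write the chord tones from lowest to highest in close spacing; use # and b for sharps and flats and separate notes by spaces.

In C# major, the second degree is D#, and the diatonic chord built there is a minor seventh chord.
Stacking thirds from D# gives D#-F#-A#-C#.

D# F# A# C#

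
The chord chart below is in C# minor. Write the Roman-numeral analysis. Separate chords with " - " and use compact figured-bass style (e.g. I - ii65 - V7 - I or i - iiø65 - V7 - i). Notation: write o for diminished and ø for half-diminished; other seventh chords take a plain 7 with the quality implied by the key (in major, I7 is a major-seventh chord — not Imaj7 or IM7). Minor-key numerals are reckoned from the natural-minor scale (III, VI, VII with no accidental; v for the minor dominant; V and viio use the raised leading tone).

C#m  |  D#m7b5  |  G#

i - iiø7 - V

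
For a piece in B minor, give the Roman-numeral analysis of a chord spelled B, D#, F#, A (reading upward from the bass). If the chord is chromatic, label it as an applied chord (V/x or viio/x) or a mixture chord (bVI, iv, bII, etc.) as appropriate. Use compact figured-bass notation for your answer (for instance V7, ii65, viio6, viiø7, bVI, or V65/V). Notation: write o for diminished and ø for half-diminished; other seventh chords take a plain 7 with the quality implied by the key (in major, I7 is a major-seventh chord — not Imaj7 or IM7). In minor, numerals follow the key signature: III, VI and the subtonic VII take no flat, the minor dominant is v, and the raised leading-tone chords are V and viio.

V7/iv

The pitches B-D#-F#-A form a dominant seventh chord rooted on B.
B is not a diatonic chord root with this quality in B minor, but it lies a perfect fifth above E (iv), so the chord functions as an applied dominant of iv.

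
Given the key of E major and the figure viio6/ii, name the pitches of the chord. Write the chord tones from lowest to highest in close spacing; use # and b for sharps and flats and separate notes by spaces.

G# B E#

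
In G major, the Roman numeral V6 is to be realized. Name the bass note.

F#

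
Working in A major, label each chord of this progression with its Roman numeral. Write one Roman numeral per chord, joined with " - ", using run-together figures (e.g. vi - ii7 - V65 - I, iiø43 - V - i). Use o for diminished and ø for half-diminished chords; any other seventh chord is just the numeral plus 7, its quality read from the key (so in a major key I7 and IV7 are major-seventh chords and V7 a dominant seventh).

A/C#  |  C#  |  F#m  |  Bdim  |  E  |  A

A/C# has root A, degree 1 in A major, so I6.
C#: chromatic; C# is V of vi, so V/vi.
F#m: minor triad on F# = scale degree 6 → vi.
Bdim: B with this quality isn't in the key; it's iio, borrowed from the parallel minor.
E: root E is the dominant; major triad there is V.
A has root A, degree 1 in A major, so I.

I6 - V/vi - vi - iio - V - I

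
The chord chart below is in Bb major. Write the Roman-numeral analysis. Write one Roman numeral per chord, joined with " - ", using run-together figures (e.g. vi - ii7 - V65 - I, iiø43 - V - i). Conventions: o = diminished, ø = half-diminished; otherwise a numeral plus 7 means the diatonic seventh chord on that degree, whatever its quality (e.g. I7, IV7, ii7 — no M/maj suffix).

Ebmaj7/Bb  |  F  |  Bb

Ebmaj7/Bb: root Eb is the subdominant; major seventh chord there is IV43.
F: major triad on F = scale degree 5 → V.
Bb has root Bb, degree 1 in Bb major, so I.

IV43 - V - I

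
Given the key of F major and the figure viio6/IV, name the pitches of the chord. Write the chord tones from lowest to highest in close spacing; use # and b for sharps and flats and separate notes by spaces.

C Eb A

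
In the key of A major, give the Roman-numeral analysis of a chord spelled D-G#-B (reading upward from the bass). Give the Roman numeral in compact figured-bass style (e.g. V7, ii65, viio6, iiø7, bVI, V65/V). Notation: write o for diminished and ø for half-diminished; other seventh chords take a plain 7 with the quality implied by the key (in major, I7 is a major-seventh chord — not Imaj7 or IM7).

viio64

Stacked in thirds the chord is G#-B-D: a diminished triad on G#.
G# is scale degree 7 in A major, and a diminished triad on that degree is written viio.
With D in the bass the chord is in second inversion, so the figured bass is 64.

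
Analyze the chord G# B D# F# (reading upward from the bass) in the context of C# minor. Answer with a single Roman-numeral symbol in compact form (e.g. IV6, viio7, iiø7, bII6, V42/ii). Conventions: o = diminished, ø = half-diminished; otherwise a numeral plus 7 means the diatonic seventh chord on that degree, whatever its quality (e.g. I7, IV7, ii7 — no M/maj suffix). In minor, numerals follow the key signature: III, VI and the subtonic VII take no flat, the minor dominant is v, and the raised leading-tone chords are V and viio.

Stacked in thirds the chord is G#-B-D#-F#: a minor seventh chord on G#.
G# is scale degree 5 in C# minor, and a minor seventh chord on that degree is written v7.

v7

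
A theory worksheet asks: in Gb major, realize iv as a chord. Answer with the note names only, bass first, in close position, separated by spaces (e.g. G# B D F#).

Cb Ebb Gb

Scale degree 4 in Gb major is Cb; here the chord built on it is altered to a minor triad. iv is the minor subdominant, borrowed from the parallel minor.
So the chord is Cb-Ebb-Gb.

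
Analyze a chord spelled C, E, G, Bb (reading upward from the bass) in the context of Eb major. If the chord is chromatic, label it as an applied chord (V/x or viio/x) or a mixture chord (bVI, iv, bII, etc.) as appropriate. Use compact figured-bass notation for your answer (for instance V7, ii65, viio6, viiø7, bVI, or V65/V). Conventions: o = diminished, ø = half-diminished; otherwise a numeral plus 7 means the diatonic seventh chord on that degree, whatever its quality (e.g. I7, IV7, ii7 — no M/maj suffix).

Stacked in thirds the chord is C-E-G-Bb: a dominant seventh chord on C.
C is not a diatonic chord root with this quality in Eb major, but it lies a perfect fifth above F (ii), so the chord functions as an applied dominant of ii.

V7/ii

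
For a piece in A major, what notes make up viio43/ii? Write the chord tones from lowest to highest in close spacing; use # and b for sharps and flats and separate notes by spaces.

The slash marks an applied leading-tone chord: viio of ii. In A major, ii is B, so the leading tone to it is A#, a half step below.
Building a fully diminished seventh chord on A# gives A#-C#-E-G.
The figured bass 43 indicates second inversion, placing the fifth (E) in the bass: E-G-A#-C#.

E G A# C#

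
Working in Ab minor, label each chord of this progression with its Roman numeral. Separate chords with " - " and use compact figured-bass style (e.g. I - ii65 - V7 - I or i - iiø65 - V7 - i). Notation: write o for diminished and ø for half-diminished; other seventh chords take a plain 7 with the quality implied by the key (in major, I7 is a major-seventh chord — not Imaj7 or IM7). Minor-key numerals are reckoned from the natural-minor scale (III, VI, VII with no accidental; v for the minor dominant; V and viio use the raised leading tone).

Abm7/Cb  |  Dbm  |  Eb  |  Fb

i65 - iv - V - VI

Abm7/Cb: root Ab is the tonic; minor seventh chord there is i65.
Dbm: root Db is the subdominant; minor triad there is iv.
Eb: root Eb is the dominant; major triad there is V.
Fb has root Fb, degree 6 in Ab minor, so VI.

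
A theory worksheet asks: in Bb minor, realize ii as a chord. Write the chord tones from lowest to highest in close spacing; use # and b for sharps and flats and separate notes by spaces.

Scale degree 2 in Bb minor is C; here the chord built on it is altered to a minor triad. ii is the minor supertonic, borrowed from the parallel major (the Dorian ii).
So the chord is C-Eb-G.

C Eb G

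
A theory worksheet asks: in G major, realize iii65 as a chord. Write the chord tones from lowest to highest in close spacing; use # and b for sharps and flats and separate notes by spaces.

D F# A B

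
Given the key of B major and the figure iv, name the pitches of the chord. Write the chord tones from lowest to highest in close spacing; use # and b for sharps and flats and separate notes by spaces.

iv is the minor subdominant, borrowed from the parallel minor. In B major that root is E.
So the chord is E-G-B.

E G B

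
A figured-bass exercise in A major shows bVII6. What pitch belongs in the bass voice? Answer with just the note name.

bVII in A major has root G; the chord is G-B-D.
The figure 6 means first inversion — the third is in the bass.

B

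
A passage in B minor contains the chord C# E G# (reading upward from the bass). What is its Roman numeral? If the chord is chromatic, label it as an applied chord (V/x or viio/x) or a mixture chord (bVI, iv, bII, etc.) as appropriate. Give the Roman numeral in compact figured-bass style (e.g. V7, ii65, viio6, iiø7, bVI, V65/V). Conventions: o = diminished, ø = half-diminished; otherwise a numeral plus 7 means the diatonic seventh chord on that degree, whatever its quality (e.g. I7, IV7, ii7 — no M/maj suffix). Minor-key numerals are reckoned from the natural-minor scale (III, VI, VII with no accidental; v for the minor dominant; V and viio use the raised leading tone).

ii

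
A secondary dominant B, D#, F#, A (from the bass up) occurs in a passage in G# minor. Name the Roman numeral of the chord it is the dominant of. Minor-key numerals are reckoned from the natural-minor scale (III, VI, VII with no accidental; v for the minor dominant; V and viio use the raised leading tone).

The chord is a dominant seventh chord on B.
A dominant resolves down a perfect fifth: B → E. In G# minor, E is scale degree 6, i.e. VI.

VI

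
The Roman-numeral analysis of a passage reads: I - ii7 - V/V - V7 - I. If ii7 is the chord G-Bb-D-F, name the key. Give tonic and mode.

The chord Gm7 is a minor seventh chord rooted on G; its label is ii7.
ii7 on G implies G is the supertonic; that puts the tonic at F, and the lowercase numeral fits major mode.

F major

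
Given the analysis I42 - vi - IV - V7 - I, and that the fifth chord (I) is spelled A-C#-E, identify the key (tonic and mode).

The anchor chord is a major triad on A, labeled I.
If A is scale degree 1 and the mode makes that degree carry a major triad, the tonic is A and the mode is major.

A major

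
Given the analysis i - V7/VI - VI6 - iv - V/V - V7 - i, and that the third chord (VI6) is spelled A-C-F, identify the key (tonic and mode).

VI6 is given as A-C-F — a major triad with root F.
Counting down 5 scale steps from F places the tonic on A; a major triad on degree 6 is diatonic only in minor.

A minor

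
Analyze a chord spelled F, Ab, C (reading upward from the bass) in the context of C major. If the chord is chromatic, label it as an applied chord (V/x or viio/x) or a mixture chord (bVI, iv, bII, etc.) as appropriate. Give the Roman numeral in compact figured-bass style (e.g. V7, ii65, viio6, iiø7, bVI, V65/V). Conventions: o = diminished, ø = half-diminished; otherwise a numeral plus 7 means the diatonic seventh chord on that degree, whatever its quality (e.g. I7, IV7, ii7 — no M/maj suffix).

iv

The pitches F-Ab-C form a minor triad rooted on F.
F is the fourth degree of C major. This is the minor subdominant, borrowed from the parallel minor.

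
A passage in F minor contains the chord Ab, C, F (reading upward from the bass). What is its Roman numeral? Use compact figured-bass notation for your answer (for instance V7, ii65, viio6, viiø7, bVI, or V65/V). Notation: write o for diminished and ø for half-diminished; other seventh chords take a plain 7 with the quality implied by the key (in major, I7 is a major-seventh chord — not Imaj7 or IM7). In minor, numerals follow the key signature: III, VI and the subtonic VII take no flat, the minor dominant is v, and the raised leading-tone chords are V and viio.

i6

The pitches F-Ab-C form a minor triad rooted on F.
In F minor, F is the tonic; the diatonic minor triad there is i.
With Ab in the bass the chord is in first inversion, so the figured bass is 6.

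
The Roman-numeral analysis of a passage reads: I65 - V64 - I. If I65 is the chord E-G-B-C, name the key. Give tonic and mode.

C major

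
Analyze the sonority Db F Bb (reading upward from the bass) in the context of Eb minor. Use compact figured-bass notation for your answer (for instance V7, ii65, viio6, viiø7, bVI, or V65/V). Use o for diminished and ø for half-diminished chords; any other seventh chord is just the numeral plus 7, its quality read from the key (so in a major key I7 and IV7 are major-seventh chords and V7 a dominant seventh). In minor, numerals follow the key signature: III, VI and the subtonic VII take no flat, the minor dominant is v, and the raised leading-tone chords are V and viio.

v6

The pitches Bb-Db-F form a minor triad rooted on Bb.
In Eb minor, Bb is the dominant; the diatonic minor triad there is v.
With Db in the bass the chord is in first inversion, so the figured bass is 6.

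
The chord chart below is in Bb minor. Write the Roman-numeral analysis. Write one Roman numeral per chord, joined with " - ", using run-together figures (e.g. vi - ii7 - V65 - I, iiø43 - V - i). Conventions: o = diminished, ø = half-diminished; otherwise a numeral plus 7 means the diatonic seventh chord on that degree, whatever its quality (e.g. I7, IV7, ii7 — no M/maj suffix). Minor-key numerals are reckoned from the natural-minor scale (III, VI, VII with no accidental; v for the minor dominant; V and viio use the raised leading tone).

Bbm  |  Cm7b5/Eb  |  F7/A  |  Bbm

i - iiø65 - V65 - i

Bbm: minor triad on Bb = scale degree 1 → i.
Cm7b5/Eb: root C is the supertonic; half-diminished seventh chord there is iiø65.
F7/A: root F is the dominant; dominant seventh chord there is V65.
Bbm has root Bb, degree 1 in Bb minor, so i.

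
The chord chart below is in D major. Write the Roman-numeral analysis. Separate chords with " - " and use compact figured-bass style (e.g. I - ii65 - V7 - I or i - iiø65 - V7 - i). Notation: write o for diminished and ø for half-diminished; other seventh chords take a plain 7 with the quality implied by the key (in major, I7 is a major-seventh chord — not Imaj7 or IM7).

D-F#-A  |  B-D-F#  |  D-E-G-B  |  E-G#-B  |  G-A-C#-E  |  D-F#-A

I - vi - ii42 - V/V - V42 - I

D-F#-A: major triad on D = scale degree 1 → I.
B-D-F#: root B is the submediant; minor triad there is vi.
D-E-G-B: root E is the supertonic; minor seventh chord there is ii42.
E-G#-B is the secondary dominant of V (major triad on E): V/V.
G-A-C#-E has root A, degree 5 in D major, so V42.
D-F#-A has root D, degree 1 in D major, so I.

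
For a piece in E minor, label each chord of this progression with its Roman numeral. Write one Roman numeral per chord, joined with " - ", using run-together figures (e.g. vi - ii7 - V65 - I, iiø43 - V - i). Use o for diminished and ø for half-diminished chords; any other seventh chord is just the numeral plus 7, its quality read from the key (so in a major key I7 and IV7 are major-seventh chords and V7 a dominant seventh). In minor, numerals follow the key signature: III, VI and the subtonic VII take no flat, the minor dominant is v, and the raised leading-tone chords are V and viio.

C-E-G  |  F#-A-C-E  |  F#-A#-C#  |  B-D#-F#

C-E-G has root C, degree 6 in E minor, so VI.
F#-A-C-E: half-diminished seventh chord on F# = scale degree 2 → iiø7.
F#-A#-C#: a major triad on F#, the applied dominant of V → V/V.
B-D#-F# has root B, degree 5 in E minor, so V.

VI - iiø7 - V/V - V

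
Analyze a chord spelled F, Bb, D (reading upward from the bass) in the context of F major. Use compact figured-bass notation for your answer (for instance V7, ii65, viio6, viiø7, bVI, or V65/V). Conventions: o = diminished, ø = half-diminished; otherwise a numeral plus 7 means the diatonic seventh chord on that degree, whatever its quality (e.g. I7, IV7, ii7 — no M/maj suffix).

Stacked in thirds the chord is Bb-D-F: a major triad on Bb.
Bb is scale degree 4 in F major, and a major triad on that degree is written IV.
With F in the bass the chord is in second inversion, so the figured bass is 64.

IV64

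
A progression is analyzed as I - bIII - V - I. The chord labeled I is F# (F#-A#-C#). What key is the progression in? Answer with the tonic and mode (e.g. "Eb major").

F# major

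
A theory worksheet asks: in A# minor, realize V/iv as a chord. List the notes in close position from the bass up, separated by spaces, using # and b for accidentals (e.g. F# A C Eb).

V/iv is a secondary dominant — the dominant triad of iv. iv in A# minor is D#, so the applied chord's root is A#, a perfect fifth above.
Building a major triad on A# gives A#-C##-E#.

A# C## E#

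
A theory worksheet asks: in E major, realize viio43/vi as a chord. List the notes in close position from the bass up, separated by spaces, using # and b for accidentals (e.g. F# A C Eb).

F# A B# D#

viio43/vi is a secondary leading-tone chord. The target vi is C# in E major; the applied chord is rooted a semitone below, on B#.
Building a fully diminished seventh chord on B# gives B#-D#-F#-A.
The figured bass 43 indicates second inversion, placing the fifth (F#) in the bass: F#-A-B#-D#.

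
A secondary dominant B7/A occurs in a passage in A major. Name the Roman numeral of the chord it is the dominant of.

V

The chord is a dominant seventh chord on B.
A dominant resolves down a perfect fifth: B → E. In A major, E is scale degree 5, i.e. V.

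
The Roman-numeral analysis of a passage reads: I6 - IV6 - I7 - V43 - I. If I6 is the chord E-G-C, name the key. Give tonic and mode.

The chord C/E is a major triad rooted on C; its label is I6.
If C is scale degree 1 and the mode makes that degree carry a major triad, the tonic is C and the mode is major.

C major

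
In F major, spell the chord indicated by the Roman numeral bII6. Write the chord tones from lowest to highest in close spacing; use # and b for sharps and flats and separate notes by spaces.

Scale degree 2 in F major is G; lowering it a half step gives Gb. bII6 is the Neapolitan sixth — a major triad on the lowered second degree, here in its customary first inversion.
So the chord is Gb-Bb-Db.
With the 6 figure the chord is in first inversion; from the bass Bb upward in close position it reads Bb-Db-Gb.

Bb Db Gb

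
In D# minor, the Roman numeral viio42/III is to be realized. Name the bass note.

D

The applied chord viio42/III is rooted on E#: E#-G#-B-D.
The figure 42 means third inversion — the seventh is in the bass.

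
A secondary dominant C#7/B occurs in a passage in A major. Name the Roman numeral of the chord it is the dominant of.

The chord is a dominant seventh chord on C#.
A dominant resolves down a perfect fifth: C# → F#. In A major, F# is scale degree 6, i.e. vi.

vi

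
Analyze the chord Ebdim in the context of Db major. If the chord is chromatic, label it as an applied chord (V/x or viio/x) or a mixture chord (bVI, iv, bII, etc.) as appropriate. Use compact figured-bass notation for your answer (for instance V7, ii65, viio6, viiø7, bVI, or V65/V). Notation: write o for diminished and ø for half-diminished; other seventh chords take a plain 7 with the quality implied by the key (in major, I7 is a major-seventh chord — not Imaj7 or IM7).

Stacked in thirds the chord is Eb-Gb-Bbb: a diminished triad on Eb.
Eb is the second degree of Db major. This is the diminished supertonic triad, borrowed from the parallel minor.

iio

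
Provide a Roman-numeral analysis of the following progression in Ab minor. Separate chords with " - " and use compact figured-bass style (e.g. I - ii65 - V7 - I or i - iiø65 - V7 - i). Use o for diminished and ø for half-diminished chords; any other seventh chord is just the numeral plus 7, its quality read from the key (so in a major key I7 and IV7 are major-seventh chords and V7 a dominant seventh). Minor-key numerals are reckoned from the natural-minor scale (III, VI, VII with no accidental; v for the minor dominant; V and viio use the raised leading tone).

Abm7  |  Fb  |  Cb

i7 - VI - III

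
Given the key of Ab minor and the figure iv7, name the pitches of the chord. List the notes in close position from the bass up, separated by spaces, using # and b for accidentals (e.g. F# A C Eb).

In Ab minor, the subdominant is Db, and the diatonic chord built there is a minor seventh chord.
Stacking thirds from Db gives Db-Fb-Ab-Cb.

Db Fb Ab Cb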